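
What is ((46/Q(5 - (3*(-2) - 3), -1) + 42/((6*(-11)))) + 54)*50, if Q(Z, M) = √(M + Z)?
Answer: 29350/11 + 2300*√13/13 ≈ 3306.1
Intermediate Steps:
((46/Q(5 - (3*(-2) - 3), -1) + 42/((6*(-11)))) + 54)*50 = ((46/(√(-1 + (5 - (3*(-2) - 3)))) + 42/((6*(-11)))) + 54)*50 = ((46/(√(-1 + (5 - (-6 - 3)))) + 42/(-66)) + 54)*50 = ((46/(√(-1 + (5 - 1*(-9)))) + 42*(-1/66)) + 54)*50 = ((46/(√(-1 + (5 + 9))) - 7/11) + 54)*50 = ((46/(√(-1 + 14)) - 7/11) + 54)*50 = ((46/(√13) - 7/11) + 54)*50 = ((46*(√13/13) - 7/11) + 54)*50 = ((46*√13/13 - 7/11) + 54)*50 = ((-7/11 + 46*√13/13) + 54)*50 = (587/11 + 46*√13/13)*50 = 29350/11 + 2300*√13/13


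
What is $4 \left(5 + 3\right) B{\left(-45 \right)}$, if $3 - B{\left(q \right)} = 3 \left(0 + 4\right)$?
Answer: $-288$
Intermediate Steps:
$B{\left(q \right)} = -9$ ($B{\left(q \right)} = 3 - 3 \left(0 + 4\right) = 3 - 3 \cdot 4 = 3 - 12 = -9$)
$4 \left(5 + 3\right) B{\left(-45 \right)} = 4 \left(5 + 3\right) \left(-9\right) = 4 \cdot 8 \left(-9\right) = 32 \left(-9\right) = -288$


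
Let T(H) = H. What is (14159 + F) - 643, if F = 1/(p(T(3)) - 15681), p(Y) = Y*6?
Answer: 211701107/15663 ≈ 13516.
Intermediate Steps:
p(Y) = 6*Y
F = -1/15663 (F = 1/(6*3 - 15681) = 1/(18 - 15681) = 1/(-15663) = -1/15663 ≈ -6.3845e-5)
(14159 + F) - 643 = (14159 - 1/15663) - 643 = 221772416/15663 - 643 = 211701107/15663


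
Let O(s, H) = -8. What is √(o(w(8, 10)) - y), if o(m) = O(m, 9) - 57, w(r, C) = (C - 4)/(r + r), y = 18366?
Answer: I*√18431 ≈ 135.76*I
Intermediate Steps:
w(r, C) = (-4 + C)/(2*r) (w(r, C) = (-4 + C)/((2*r)) = (-4 + C)*(1/(2*r)) = (-4 + C)/(2*r))
o(m) = -65 (o(m) = -8 - 57 = -65)
√(o(w(8, 10)) - y) = √(-65 - 1*18366) = √(-65 - 18366) = √(-18431) = I*√18431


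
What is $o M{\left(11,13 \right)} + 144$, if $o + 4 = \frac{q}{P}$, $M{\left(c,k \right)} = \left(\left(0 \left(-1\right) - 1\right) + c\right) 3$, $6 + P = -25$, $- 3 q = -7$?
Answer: $\frac{674}{31} \approx 21.742$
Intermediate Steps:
$q = \frac{7}{3}$ ($q = \left(- \frac{1}{3}\right) \left(-7\right) = \frac{7}{3} \approx 2.3333$)
$P = -31$ ($P = -6 - 25 = -31$)
$M{\left(c,k \right)} = -3 + 3 c$ ($M{\left(c,k \right)} = \left(\left(0 - 1\right) + c\right) 3 = \left(-1 + c\right) 3 = -3 + 3 c$)
$o = - \frac{379}{93}$ ($o = -4 + \frac{7}{3 \left(-31\right)} = -4 + \frac{7}{3} \left(- \frac{1}{31}\right) = -4 - \frac{7}{93} = - \frac{379}{93} \approx -4.0753$)
$o M{\left(11,13 \right)} + 144 = - \frac{379 \left(-3 + 3 \cdot 11\right)}{93} + 144 = - \frac{379 \left(-3 + 33\right)}{93} + 144 = \left(- \frac{379}{93}\right) 30 + 144 = - \frac{3790}{31} + 144 = \frac{674}{31}$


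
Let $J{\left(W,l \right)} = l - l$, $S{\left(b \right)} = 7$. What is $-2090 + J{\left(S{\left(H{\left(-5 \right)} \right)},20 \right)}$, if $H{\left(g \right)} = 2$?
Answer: $-2090$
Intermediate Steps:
$J{\left(W,l \right)} = 0$
$-2090 + J{\left(S{\left(H{\left(-5 \right)} \right)},20 \right)} = -2090 + 0 = -2090$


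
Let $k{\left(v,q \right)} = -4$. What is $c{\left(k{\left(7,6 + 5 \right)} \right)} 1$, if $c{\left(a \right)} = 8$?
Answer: $8$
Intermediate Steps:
$c{\left(k{\left(7,6 + 5 \right)} \right)} 1 = 8 \cdot 1 = 8$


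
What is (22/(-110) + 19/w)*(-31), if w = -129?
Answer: 6944/645 ≈ 10.766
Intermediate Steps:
(22/(-110) + 19/w)*(-31) = (22/(-110) + 19/(-129))*(-31) = (22*(-1/110) + 19*(-1/129))*(-31) = (-1/5 - 19/129)*(-31) = -224/645*(-31) = 6944/645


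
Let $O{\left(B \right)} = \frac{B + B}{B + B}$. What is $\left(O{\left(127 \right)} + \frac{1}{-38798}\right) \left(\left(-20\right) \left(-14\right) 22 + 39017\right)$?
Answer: $\frac{1752732069}{38798} \approx 45176.0$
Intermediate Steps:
$O{\left(B \right)} = 1$ ($O{\left(B \right)} = \frac{2 B}{2 B} = 2 B \frac{1}{2 B} = 1$)
$\left(O{\left(127 \right)} + \frac{1}{-38798}\right) \left(\left(-20\right) \left(-14\right) 22 + 39017\right) = \left(1 + \frac{1}{-38798}\right) \left(\left(-20\right) \left(-14\right) 22 + 39017\right) = \left(1 - \frac{1}{38798}\right) \left(280 \cdot 22 + 39017\right) = \frac{38797 \left(6160 + 39017\right)}{38798} = \frac{38797}{38798} \cdot 45177 = \frac{1752732069}{38798}$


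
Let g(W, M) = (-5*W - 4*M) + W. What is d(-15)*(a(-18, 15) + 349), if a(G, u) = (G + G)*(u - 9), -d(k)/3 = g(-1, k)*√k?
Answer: -25536*I*√15 ≈ -98901.0*I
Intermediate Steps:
g(W, M) = -4*M - 4*W
d(k) = -3*√k*(4 - 4*k) (d(k) = -3*(-4*k - 4*(-1))*√k = -3*(-4*k + 4)*√k = -3*(4 - 4*k)*√k = -3*√k*(4 - 4*k))
a(G, u) = 2*G*(-9 + u) (a(G, u) = (2*G)*(-9 + u) = 2*G*(-9 + u))
d(-15)*(a(-18, 15) + 349) = (12*√(-15)*(-1 - 15))*(2*(-18)*(-9 + 15) + 349) = (12*(I*√15)*(-16))*(2*(-18)*6 + 349) = (-192*I*√15)*(-216 + 349) = -192*I*√15*133 = -25536*I*√15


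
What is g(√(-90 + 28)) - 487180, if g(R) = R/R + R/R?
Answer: -487178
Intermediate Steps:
g(R) = 2 (g(R) = 1 + 1 = 2)
g(√(-90 + 28)) - 487180 = 2 - 487180 = -487178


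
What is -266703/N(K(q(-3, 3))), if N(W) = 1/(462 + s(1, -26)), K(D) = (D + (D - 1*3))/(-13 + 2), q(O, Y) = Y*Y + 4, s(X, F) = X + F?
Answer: -116549211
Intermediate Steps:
s(X, F) = F + X
q(O, Y) = 4 + Y² (q(O, Y) = Y² + 4 = 4 + Y²)
K(D) = 3/11 - 2*D/11 (K(D) = (D + (D - 3))/(-11) = (D + (-3 + D))*(-1/11) = (-3 + 2*D)*(-1/11) = 3/11 - 2*D/11)
N(W) = 1/437 (N(W) = 1/(462 + (-26 + 1)) = 1/(462 - 25) = 1/437)
-266703/N(K(q(-3, 3))) = -266703/1/437 = -266703*437 = -116549211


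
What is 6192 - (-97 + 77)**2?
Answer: 5792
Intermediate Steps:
6192 - (-97 + 77)**2 = 6192 - 1*(-20)**2 = 6192 - 1*400 = 6192 - 400 = 5792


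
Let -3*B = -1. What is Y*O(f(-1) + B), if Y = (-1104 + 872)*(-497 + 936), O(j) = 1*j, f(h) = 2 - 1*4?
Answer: 509240/3 ≈ 1.6975e+5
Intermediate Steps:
B = ⅓ (B = -⅓*(-1) = ⅓ ≈ 0.33333)
f(h) = -2 (f(h) = 2 - 4 = -2)
O(j) = j
Y = -101848 (Y = -232*439 = -101848)
Y*O(f(-1) + B) = -101848*(-2 + ⅓) = -101848*(-5/3) = 509240/3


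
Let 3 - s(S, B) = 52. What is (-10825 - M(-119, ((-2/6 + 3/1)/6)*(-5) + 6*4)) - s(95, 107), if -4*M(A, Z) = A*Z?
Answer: -102815/9 ≈ -11424.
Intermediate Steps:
s(S, B) = -49 (s(S, B) = 3 - 1*52 = 3 - 52 = -49)
M(A, Z) = -A*Z/4
(-10825 - M(-119, ((-2/6 + 3/1)/6)*(-5) + 6*4)) - s(95, 107) = (-10825 - (-1)*(-119)*(((-2/6 + 3/1)/6)*(-5) + 6*4)/4) - 1*(-49) = (-10825 - (-1)*(-119)*(((-2*⅙ + 3*1)*(⅙))*(-5) + 24)/4) + 49 = (-10825 - (-1)*(-119)*(((-⅓ + 3)*(⅙))*(-5) + 24)/4) + 49 = (-10825 - (-1)*(-119)*(((8/3)*(⅙))*(-5) + 24)/4) + 49 = (-10825 - (-1)*(-119)*((4/9)*(-5) + 24)/4) + 49 = (-10825 - (-1)*(-119)*(-20/9 + 24)/4) + 49 = (-10825 - (-1)*(-119)*196/(4*9)) + 49 = (-10825 - 1*5831/9) + 49 = (-10825 - 5831/9) + 49 = -103256/9 + 49 = -102815/9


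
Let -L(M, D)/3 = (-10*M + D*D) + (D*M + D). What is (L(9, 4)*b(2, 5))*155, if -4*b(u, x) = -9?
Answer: 71145/2 ≈ 35573.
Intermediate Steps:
b(u, x) = 9/4 (b(u, x) = -¼*(-9) = 9/4)
L(M, D) = -3*D - 3*D² + 30*M - 3*D*M (L(M, D) = -3*((-10*M + D*D) + (D*M + D)) = -3*((-10*M + D²) + (D + D*M)) = -3*((D² - 10*M) + (D + D*M)) = -3*(D + D² - 10*M + D*M) = -3*D - 3*D² + 30*M - 3*D*M)
(L(9, 4)*b(2, 5))*155 = ((-3*4 - 3*4² + 30*9 - 3*4*9)*(9/4))*155 = ((-12 - 3*16 + 270 - 108)*(9/4))*155 = ((-12 - 48 + 270 - 108)*(9/4))*155 = (102*(9/4))*155 = (459/2)*155 = 71145/2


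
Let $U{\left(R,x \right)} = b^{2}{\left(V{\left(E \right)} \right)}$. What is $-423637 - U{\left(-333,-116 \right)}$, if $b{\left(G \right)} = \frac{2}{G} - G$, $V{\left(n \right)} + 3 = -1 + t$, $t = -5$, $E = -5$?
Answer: $- \frac{34320838}{81} \approx -4.2371 \cdot 10^{5}$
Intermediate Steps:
$V{\left(n \right)} = -9$ ($V{\left(n \right)} = -3 - 6 = -9$)
$b{\left(G \right)} = - G + \frac{2}{G}$
$U{\left(R,x \right)} = \frac{6241}{81}$ ($U{\left(R,x \right)} = \left(\left(-1\right) \left(-9\right) + \frac{2}{-9}\right)^{2} = \left(9 + 2 \left(- \frac{1}{9}\right)\right)^{2} = \left(9 - \frac{2}{9}\right)^{2} = \left(\frac{79}{9}\right)^{2} = \frac{6241}{81}$)
$-423637 - U{\left(-333,-116 \right)} = -423637 - \frac{6241}{81} = - \frac{34320838}{81}$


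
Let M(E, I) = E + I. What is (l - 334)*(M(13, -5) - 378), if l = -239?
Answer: 212010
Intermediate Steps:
(l - 334)*(M(13, -5) - 378) = (-239 - 334)*((13 - 5) - 378) = -573*(8 - 378) = -573*(-370) = 212010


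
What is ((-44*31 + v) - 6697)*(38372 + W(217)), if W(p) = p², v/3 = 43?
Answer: -677876652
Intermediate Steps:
v = 129 (v = 3*43 = 129)
((-44*31 + v) - 6697)*(38372 + W(217)) = ((-44*31 + 129) - 6697)*(38372 + 217²) = ((-1364 + 129) - 6697)*(38372 + 47089) = (-1235 - 6697)*85461 = -7932*85461 = -677876652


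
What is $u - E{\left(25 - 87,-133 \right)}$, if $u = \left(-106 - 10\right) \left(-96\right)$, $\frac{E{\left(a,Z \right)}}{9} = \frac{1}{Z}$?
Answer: $\frac{1481097}{133} \approx 11136.0$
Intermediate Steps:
$E{\left(a,Z \right)} = \frac{9}{Z}$
$u = 11136$ ($u = \left(-116\right) \left(-96\right) = 11136$)
$u - E{\left(25 - 87,-133 \right)} = 11136 - \frac{9}{-133} = 11136 - 9 \left(- \frac{1}{133}\right) = 11136 - - \frac{9}{133} = 11136 + \frac{9}{133} = \frac{1481097}{133}$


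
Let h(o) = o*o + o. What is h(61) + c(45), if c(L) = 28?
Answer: 3810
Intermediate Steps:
h(o) = o + o² (h(o) = o² + o = o + o²)
h(61) + c(45) = 61*(1 + 61) + 28 = 61*62 + 28 = 3782 + 28 = 3810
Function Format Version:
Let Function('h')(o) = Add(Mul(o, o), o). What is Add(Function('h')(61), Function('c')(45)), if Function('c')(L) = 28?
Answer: 3810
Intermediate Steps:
Function('h')(o) = Add(o, Pow(o, 2)) (Function('h')(o) = Add(Pow(o, 2), o) = Add(o, Pow(o, 2)))
Add(Function('h')(61), Function('c')(45)) = Add(Mul(61, Add(1, 61)), 28) = Add(Mul(61, 62), 28) = Add(3782, 28) = 3810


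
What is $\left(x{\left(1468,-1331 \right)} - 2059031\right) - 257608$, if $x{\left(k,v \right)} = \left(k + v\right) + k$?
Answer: $-2315034$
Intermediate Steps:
$x{\left(k,v \right)} = v + 2 k$
$\left(x{\left(1468,-1331 \right)} - 2059031\right) - 257608 = \left(\left(-1331 + 2 \cdot 1468\right) - 2059031\right) - 257608 = \left(\left(-1331 + 2936\right) - 2059031\right) - 257608 = \left(1605 - 2059031\right) - 257608 = -2057426 - 257608 = -2315034$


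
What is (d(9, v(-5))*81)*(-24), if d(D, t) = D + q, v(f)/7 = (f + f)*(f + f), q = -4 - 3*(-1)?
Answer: -15552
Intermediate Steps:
q = -1 (q = -4 + 3 = -1)
v(f) = 28*f² (v(f) = 7*((f + f)*(f + f)) = 7*((2*f)*(2*f)) = 7*(4*f²) = 28*f²)
d(D, t) = -1 + D (d(D, t) = D - 1 = -1 + D)
(d(9, v(-5))*81)*(-24) = ((-1 + 9)*81)*(-24) = (8*81)*(-24) = 648*(-24) = -15552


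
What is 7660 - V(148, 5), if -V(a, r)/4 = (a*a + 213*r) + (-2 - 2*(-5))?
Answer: 99568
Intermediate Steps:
V(a, r) = -32 - 852*r - 4*a² (V(a, r) = -4*((a*a + 213*r) + (-2 - 2*(-5))) = -4*((a² + 213*r) + (-2 + 10)) = -4*((a² + 213*r) + 8) = -4*(8 + a² + 213*r) = -32 - 852*r - 4*a²)
7660 - V(148, 5) = 7660 - (-32 - 852*5 - 4*148²) = 7660 - (-32 - 4260 - 4*21904) = 7660 - (-32 - 4260 - 87616) = 7660 - 1*(-91908) = 7660 + 91908 = 99568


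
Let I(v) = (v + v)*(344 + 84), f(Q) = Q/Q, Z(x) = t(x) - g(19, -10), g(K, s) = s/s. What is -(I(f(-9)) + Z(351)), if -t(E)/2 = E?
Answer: -153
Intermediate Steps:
g(K, s) = 1
t(E) = -2*E
Z(x) = -1 - 2*x (Z(x) = -2*x - 1*1 = -2*x - 1 = -1 - 2*x)
f(Q) = 1
I(v) = 856*v (I(v) = (2*v)*428 = 856*v)
-(I(f(-9)) + Z(351)) = -(856*1 + (-1 - 2*351)) = -(856 + (-1 - 702)) = -(856 - 703) = -1*153 = -153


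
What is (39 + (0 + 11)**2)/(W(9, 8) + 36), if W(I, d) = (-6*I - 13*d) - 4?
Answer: -80/63 ≈ -1.2698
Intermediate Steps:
W(I, d) = -4 - 13*d - 6*I (W(I, d) = (-13*d - 6*I) - 4 = -4 - 13*d - 6*I)
(39 + (0 + 11)**2)/(W(9, 8) + 36) = (39 + (0 + 11)**2)/((-4 - 13*8 - 6*9) + 36) = (39 + 11**2)/((-4 - 104 - 54) + 36) = (39 + 121)/(-162 + 36) = 160/(-126) = 160*(-1/126) = -80/63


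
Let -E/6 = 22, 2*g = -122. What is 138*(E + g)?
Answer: -26634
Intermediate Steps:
g = -61 (g = (1/2)*(-122) = -61)
E = -132 (E = -6*22 = -132)
138*(E + g) = 138*(-132 - 61) = 138*(-193) = -26634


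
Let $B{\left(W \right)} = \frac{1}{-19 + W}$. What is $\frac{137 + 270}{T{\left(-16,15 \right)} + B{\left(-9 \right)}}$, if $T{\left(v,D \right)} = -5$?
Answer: $- \frac{11396}{141} \approx -80.823$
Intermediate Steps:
$\frac{137 + 270}{T{\left(-16,15 \right)} + B{\left(-9 \right)}} = \frac{137 + 270}{-5 + \frac{1}{-19 - 9}} = \frac{407}{-5 + \frac{1}{-28}} = \frac{407}{-5 - \frac{1}{28}} = \frac{407}{- \frac{141}{28}} = 407 \left(- \frac{28}{141}\right) = - \frac{11396}{141}$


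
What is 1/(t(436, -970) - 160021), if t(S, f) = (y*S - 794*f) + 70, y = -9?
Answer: 1/606305 ≈ 1.6493e-6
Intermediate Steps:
t(S, f) = 70 - 794*f - 9*S (t(S, f) = (-9*S - 794*f) + 70 = (-794*f - 9*S) + 70 = 70 - 794*f - 9*S)
1/(t(436, -970) - 160021) = 1/((70 - 794*(-970) - 9*436) - 160021) = 1/((70 + 770180 - 3924) - 160021) = 1/(766326 - 160021) = 1/606305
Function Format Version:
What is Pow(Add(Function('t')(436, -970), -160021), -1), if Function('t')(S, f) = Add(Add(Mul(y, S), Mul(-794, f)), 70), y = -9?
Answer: Rational(1, 606305) ≈ 1.6493e-6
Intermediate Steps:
Function('t')(S, f) = Add(70, Mul(-794, f), Mul(-9, S)) (Function('t')(S, f) = Add(Add(Mul(-9, S), Mul(-794, f)), 70) = Add(Add(Mul(-794, f), Mul(-9, S)), 70) = Add(70, Mul(-794, f), Mul(-9, S)))
Pow(Add(Function('t')(436, -970), -160021), -1) = Pow(Add(Add(70, Mul(-794, -970), Mul(-9, 436)), -160021), -1) = Pow(Add(Add(70, 770180, -3924), -160021), -1) = Pow(Add(766326, -160021), -1) = Pow(606305, -1) = Rational(1, 606305)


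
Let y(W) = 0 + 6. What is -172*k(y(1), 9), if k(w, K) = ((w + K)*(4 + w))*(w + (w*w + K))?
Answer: -1315800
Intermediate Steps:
y(W) = 6
k(w, K) = (4 + w)*(K + w)*(K + w + w**2) (k(w, K) = ((K + w)*(4 + w))*(w + (w**2 + K)) = ((4 + w)*(K + w))*(w + (K + w**2)) = ((4 + w)*(K + w))*(K + w + w**2) = (4 + w)*(K + w)*(K + w + w**2))
-172*k(y(1), 9) = -172*(6**4 + 4*9**2 + 4*6**2 + 5*6**3 + 9*6**3 + 6*9**2 + 6*9*6**2 + 8*9*6) = -172*(1296 + 4*81 + 4*36 + 5*216 + 9*216 + 6*81 + 6*9*36 + 432) = -172*(1296 + 324 + 144 + 1080 + 1944 + 486 + 1944 + 432) = -172*7650 = -1315800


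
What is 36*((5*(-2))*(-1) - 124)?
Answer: -4104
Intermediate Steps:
36*((5*(-2))*(-1) - 124) = 36*(-10*(-1) - 124) = 36*(10 - 124) = 36*(-114) = -4104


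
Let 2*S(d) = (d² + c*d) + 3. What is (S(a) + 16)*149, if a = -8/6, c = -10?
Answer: 67199/18 ≈ 3733.3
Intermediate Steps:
a = -4/3 (a = -8*⅙ = -4/3 ≈ -1.3333)
S(d) = 3/2 + d²/2 - 5*d (S(d) = ((d² - 10*d) + 3)/2 = (3 + d² - 10*d)/2 = 3/2 + d²/2 - 5*d)
(S(a) + 16)*149 = ((3/2 + (-4/3)²/2 - 5*(-4/3)) + 16)*149 = ((3/2 + (½)*(16/9) + 20/3) + 16)*149 = ((3/2 + 8/9 + 20/3) + 16)*149 = (163/18 + 16)*149 = (451/18)*149 = 67199/18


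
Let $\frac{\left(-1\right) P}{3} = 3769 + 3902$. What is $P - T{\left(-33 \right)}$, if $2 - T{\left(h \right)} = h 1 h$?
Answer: $-21926$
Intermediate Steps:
$P = -23013$ ($P = - 3 \left(3769 + 3902\right) = \left(-3\right) 7671 = -23013$)
$T{\left(h \right)} = 2 - h^{2}$ ($T{\left(h \right)} = 2 - h 1 h = 2 - h h = 2 - h^{2}$)
$P - T{\left(-33 \right)} = -23013 - \left(2 - \left(-33\right)^{2}\right) = -23013 - \left(2 - 1089\right) = -23013 - -1087 = -23013 + 1087 = -21926$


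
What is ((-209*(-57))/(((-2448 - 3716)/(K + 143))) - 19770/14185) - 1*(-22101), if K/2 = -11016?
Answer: 1126248232521/17487268 ≈ 64404.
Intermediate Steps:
K = -22032 (K = 2*(-11016) = -22032)
((-209*(-57))/(((-2448 - 3716)/(K + 143))) - 19770/14185) - 1*(-22101) = ((-209*(-57))/(((-2448 - 3716)/(-22032 + 143))) - 19770/14185) - 1*(-22101) = (11913/((-6164/(-21889))) - 19770*1/14185) + 22101 = (11913/((-6164*(-1/21889))) - 3954/2837) + 22101 = (11913/(6164/21889) - 3954/2837) + 22101 = (11913*(21889/6164) - 3954/2837) + 22101 = (260763657/6164 - 3954/2837) + 22101 = 739762122453/17487268 + 22101 = 1126248232521/17487268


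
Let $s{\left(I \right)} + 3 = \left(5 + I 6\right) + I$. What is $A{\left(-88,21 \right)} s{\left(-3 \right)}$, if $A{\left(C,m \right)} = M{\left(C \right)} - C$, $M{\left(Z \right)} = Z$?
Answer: $0$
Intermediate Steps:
$s{\left(I \right)} = 2 + 7 I$ ($s{\left(I \right)} = -3 + \left(\left(5 + I 6\right) + I\right) = -3 + \left(\left(5 + 6 I\right) + I\right) = -3 + \left(5 + 7 I\right) = 2 + 7 I$)
$A{\left(C,m \right)} = 0$ ($A{\left(C,m \right)} = C - C = 0$)
$A{\left(-88,21 \right)} s{\left(-3 \right)} = 0 \left(2 + 7 \left(-3\right)\right) = 0 \left(2 - 21\right) = 0 \left(-19\right) = 0$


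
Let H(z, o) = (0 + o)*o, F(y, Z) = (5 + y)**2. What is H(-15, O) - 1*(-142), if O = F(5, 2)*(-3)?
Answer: 90142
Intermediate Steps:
O = -300 (O = (5 + 5)**2*(-3) = 10**2*(-3) = 100*(-3) = -300)
H(z, o) = o**2 (H(z, o) = o*o = o**2)
H(-15, O) - 1*(-142) = (-300)**2 - 1*(-142) = 90000 + 142 = 90142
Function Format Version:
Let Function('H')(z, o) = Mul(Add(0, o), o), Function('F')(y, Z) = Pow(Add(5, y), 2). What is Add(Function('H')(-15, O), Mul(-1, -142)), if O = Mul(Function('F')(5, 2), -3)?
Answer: 90142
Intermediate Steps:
O = -300 (O = Mul(Pow(Add(5, 5), 2), -3) = Mul(Pow(10, 2), -3) = Mul(100, -3) = -300)
Function('H')(z, o) = Pow(o, 2) (Function('H')(z, o) = Mul(o, o) = Pow(o, 2))
Add(Function('H')(-15, O), Mul(-1, -142)) = Add(Pow(-300, 2), Mul(-1, -142)) = Add(90000, 142) = 90142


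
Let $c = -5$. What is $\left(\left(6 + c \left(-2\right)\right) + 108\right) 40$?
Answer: $4960$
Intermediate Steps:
$\left(\left(6 + c \left(-2\right)\right) + 108\right) 40 = \left(\left(6 - -10\right) + 108\right) 40 = \left(\left(6 + 10\right) + 108\right) 40 = \left(16 + 108\right) 40 = 124 \cdot 40 = 4960$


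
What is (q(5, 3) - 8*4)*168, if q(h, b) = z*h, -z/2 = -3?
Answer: -336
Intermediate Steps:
z = 6 (z = -2*(-3) = 6)
q(h, b) = 6*h
(q(5, 3) - 8*4)*168 = (6*5 - 8*4)*168 = (30 - 32)*168 = -2*168 = -336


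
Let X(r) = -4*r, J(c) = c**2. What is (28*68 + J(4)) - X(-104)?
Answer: 1504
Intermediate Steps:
(28*68 + J(4)) - X(-104) = (28*68 + 4**2) - (-4)*(-104) = (1904 + 16) - 1*416 = 1920 - 416 = 1504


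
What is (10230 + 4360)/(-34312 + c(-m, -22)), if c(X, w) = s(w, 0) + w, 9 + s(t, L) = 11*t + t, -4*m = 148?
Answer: -14590/34607 ≈ -0.42159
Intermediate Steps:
m = -37 (m = -¼*148 = -37)
s(t, L) = -9 + 12*t (s(t, L) = -9 + (11*t + t) = -9 + 12*t)
c(X, w) = -9 + 13*w (c(X, w) = (-9 + 12*w) + w = -9 + 13*w)
(10230 + 4360)/(-34312 + c(-m, -22)) = (10230 + 4360)/(-34312 + (-9 + 13*(-22))) = 14590/(-34312 + (-9 - 286)) = 14590/(-34312 - 295) = 14590/(-34607) = 14590*(-1/34607) = -14590/34607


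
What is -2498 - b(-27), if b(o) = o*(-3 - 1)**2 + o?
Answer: -2039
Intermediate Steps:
b(o) = 17*o (b(o) = o*(-4)**2 + o = o*16 + o = 16*o + o = 17*o)
-2498 - b(-27) = -2498 - 17*(-27) = -2498 - 1*(-459) = -2498 + 459 = -2039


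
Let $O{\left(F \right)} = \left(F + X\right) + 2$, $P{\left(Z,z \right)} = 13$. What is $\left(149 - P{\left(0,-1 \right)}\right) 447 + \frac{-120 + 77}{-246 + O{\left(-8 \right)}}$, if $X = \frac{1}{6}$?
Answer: $\frac{91856970}{1511} \approx 60792.0$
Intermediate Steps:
$X = \frac{1}{6} \approx 0.16667$
$O{\left(F \right)} = \frac{13}{6} + F$ ($O{\left(F \right)} = \left(F + \frac{1}{6}\right) + 2 = \left(\frac{1}{6} + F\right) + 2 = \frac{13}{6} + F$)
$\left(149 - P{\left(0,-1 \right)}\right) 447 + \frac{-120 + 77}{-246 + O{\left(-8 \right)}} = \left(149 - 13\right) 447 + \frac{-120 + 77}{-246 + \left(\frac{13}{6} - 8\right)} = \left(149 - 13\right) 447 - \frac{43}{-246 - \frac{35}{6}} = 136 \cdot 447 - \frac{43}{- \frac{1511}{6}} = 60792 - - \frac{258}{1511} = 60792 + \frac{258}{1511} = \frac{91856970}{1511}$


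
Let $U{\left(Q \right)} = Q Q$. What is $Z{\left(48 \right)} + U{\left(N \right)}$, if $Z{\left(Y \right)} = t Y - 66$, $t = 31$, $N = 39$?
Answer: $2943$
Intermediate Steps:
$U{\left(Q \right)} = Q^{2}$
$Z{\left(Y \right)} = -66 + 31 Y$ ($Z{\left(Y \right)} = 31 Y - 66 = -66 + 31 Y$)
$Z{\left(48 \right)} + U{\left(N \right)} = \left(-66 + 31 \cdot 48\right) + 39^{2} = \left(-66 + 1488\right) + 1521 = 1422 + 1521 = 2943$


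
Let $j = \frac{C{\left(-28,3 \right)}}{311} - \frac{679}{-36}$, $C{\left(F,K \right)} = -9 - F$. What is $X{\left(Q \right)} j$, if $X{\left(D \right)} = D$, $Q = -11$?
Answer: $- \frac{2330383}{11196} \approx -208.14$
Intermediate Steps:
$j = \frac{211853}{11196}$ ($j = \frac{-9 - -28}{311} - \frac{679}{-36} = \left(-9 + 28\right) \frac{1}{311} - - \frac{679}{36} = 19 \cdot \frac{1}{311} + \frac{679}{36} = \frac{19}{311} + \frac{679}{36} = \frac{211853}{11196} \approx 18.922$)
$X{\left(Q \right)} j = \left(-11\right) \frac{211853}{11196} = - \frac{2330383}{11196}$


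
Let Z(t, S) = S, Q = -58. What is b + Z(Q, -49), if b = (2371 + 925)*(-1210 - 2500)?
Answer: -12228209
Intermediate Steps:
b = -12228160 (b = 3296*(-3710) = -12228160)
b + Z(Q, -49) = -12228160 - 49 = -12228209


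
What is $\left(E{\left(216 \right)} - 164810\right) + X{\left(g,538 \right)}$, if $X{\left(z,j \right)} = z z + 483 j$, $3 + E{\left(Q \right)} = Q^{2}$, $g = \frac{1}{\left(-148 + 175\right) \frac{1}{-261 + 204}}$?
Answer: $\frac{11477818}{81} \approx 1.417 \cdot 10^{5}$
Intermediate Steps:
$g = - \frac{19}{9}$ ($g = \frac{1}{27 \frac{1}{-57}} = \frac{1}{27 \left(- \frac{1}{57}\right)} = \frac{1}{- \frac{9}{19}} = - \frac{19}{9} \approx -2.1111$)
$E{\left(Q \right)} = -3 + Q^{2}$
$X{\left(z,j \right)} = z^{2} + 483 j$
$\left(E{\left(216 \right)} - 164810\right) + X{\left(g,538 \right)} = \left(\left(-3 + 216^{2}\right) - 164810\right) + \left(\left(- \frac{19}{9}\right)^{2} + 483 \cdot 538\right) = \left(\left(-3 + 46656\right) - 164810\right) + \left(\frac{361}{81} + 259854\right) = \left(46653 - 164810\right) + \frac{21048535}{81} = -118157 + \frac{21048535}{81} = \frac{11477818}{81}$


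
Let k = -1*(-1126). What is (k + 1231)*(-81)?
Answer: -190917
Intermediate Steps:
k = 1126
(k + 1231)*(-81) = (1126 + 1231)*(-81) = 2357*(-81) = -190917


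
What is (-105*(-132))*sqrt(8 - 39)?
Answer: 13860*I*sqrt(31) ≈ 77169.0*I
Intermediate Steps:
(-105*(-132))*sqrt(8 - 39) = 13860*sqrt(-31) = 13860*(I*sqrt(31)) = 13860*I*sqrt(31)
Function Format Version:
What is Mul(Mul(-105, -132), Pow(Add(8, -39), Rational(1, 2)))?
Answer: Mul(13860, I, Pow(31, Rational(1, 2))) ≈ Mul(77169., I)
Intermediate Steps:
Mul(Mul(-105, -132), Pow(Add(8, -39), Rational(1, 2))) = Mul(13860, Pow(-31, Rational(1, 2))) = Mul(13860, Mul(I, Pow(31, Rational(1, 2)))) = Mul(13860, I, Pow(31, Rational(1, 2)))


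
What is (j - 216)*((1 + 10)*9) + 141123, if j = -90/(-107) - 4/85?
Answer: 1089741183/9095 ≈ 1.1982e+5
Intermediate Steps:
j = 7222/9095 (j = -90*(-1/107) - 4*1/85 = 90/107 - 4/85 = 7222/9095 ≈ 0.79406)
(j - 216)*((1 + 10)*9) + 141123 = (7222/9095 - 216)*((1 + 10)*9) + 141123 = -21530278*9/9095 + 141123 = -1957298/9095*99 + 141123 = -193772502/9095 + 141123 = 1089741183/9095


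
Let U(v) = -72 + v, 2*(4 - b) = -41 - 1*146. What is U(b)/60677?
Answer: 51/121354 ≈ 0.00042026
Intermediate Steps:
b = 195/2 (b = 4 - (-41 - 1*146)/2 = 4 - (-41 - 146)/2 = 4 - 1/2*(-187) = 4 + 187/2 = 195/2 ≈ 97.500)
U(b)/60677 = (-72 + 195/2)/60677 = (51/2)*(1/60677) = 51/121354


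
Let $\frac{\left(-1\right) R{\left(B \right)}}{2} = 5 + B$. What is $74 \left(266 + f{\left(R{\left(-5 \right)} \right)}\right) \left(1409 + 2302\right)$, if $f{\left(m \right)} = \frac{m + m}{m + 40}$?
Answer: $73047324$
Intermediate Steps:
$R{\left(B \right)} = -10 - 2 B$ ($R{\left(B \right)} = - 2 \left(5 + B\right) = -10 - 2 B$)
$f{\left(m \right)} = \frac{2 m}{40 + m}$
$74 \left(266 + f{\left(R{\left(-5 \right)} \right)}\right) \left(1409 + 2302\right) = 74 \left(266 + \frac{2 \left(-10 - -10\right)}{40 - 0}\right) \left(1409 + 2302\right) = 74 \left(266 + \frac{2 \left(-10 + 10\right)}{40 + \left(-10 + 10\right)}\right) 3711 = 74 \left(266 + 2 \cdot 0 \frac{1}{40 + 0}\right) 3711 = 74 \left(266 + 2 \cdot 0 \cdot \frac{1}{40}\right) 3711 = 74 \left(266 + 0\right) 3711 = 74 \cdot 266 \cdot 3711 = 74 \cdot 987126 = 73047324$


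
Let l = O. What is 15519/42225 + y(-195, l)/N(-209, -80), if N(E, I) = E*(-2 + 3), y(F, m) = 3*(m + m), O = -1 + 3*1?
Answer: 912257/2941675 ≈ 0.31011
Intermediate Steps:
O = 2 (O = -1 + 3 = 2)
l = 2
y(F, m) = 6*m (y(F, m) = 3*(2*m) = 6*m)
N(E, I) = E (N(E, I) = E*1 = E)
15519/42225 + y(-195, l)/N(-209, -80) = 15519/42225 + (6*2)/(-209) = 15519*(1/42225) + 12*(-1/209) = 5173/14075 - 12/209 = 912257/2941675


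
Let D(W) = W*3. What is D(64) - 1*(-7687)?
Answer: 7879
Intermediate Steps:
D(W) = 3*W
D(64) - 1*(-7687) = 3*64 - 1*(-7687) = 192 + 7687 = 7879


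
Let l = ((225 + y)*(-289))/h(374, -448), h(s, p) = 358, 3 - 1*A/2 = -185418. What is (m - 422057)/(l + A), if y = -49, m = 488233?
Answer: 5922752/33177643 ≈ 0.17852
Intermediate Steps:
A = 370842 (A = 6 - 2*(-185418) = 6 + 370836 = 370842)
l = -25432/179 (l = ((225 - 49)*(-289))/358 = (176*(-289))*(1/358) = -50864*1/358 = -25432/179 ≈ -142.08)
(m - 422057)/(l + A) = (488233 - 422057)/(-25432/179 + 370842) = 66176/(66355286/179) = 66176*(179/66355286) = 5922752/33177643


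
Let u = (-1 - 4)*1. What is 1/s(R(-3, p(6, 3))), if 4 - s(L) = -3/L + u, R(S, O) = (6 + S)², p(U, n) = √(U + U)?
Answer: 3/28 ≈ 0.10714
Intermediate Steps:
u = -5 (u = -5*1 = -5)
p(U, n) = √2*√U (p(U, n) = √(2*U) = √2*√U)
s(L) = 9 + 3/L (s(L) = 4 - (-3/L - 5) = 4 - (-5 - 3/L) = 4 + (5 + 3/L) = 9 + 3/L)
1/s(R(-3, p(6, 3))) = 1/(9 + 3/((6 - 3)²)) = 1/(9 + 3/(3²)) = 1/(9 + 3/9) = 1/(9 + 3*(⅑)) = 1/(9 + ⅓) = 1/(28/3) = 3/28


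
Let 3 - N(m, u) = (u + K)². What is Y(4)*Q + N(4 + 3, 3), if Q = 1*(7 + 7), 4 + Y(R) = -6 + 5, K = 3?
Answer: -103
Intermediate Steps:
N(m, u) = 3 - (3 + u)² (N(m, u) = 3 - (u + 3)² = 3 - (3 + u)²)
Y(R) = -5 (Y(R) = -4 + (-6 + 5) = -4 - 1 = -5)
Q = 14 (Q = 1*14 = 14)
Y(4)*Q + N(4 + 3, 3) = -5*14 + (3 - (3 + 3)²) = -70 + (3 - 1*6²) = -70 + (3 - 1*36) = -70 + (3 - 36) = -70 - 33 = -103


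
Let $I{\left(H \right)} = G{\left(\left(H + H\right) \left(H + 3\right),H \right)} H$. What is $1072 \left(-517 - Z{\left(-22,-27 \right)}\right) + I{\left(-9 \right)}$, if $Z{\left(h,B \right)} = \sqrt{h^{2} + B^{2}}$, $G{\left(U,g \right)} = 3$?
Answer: $-554251 - 1072 \sqrt{1213} \approx -5.9159 \cdot 10^{5}$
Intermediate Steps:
$I{\left(H \right)} = 3 H$
$Z{\left(h,B \right)} = \sqrt{B^{2} + h^{2}}$
$1072 \left(-517 - Z{\left(-22,-27 \right)}\right) + I{\left(-9 \right)} = 1072 \left(-517 - \sqrt{\left(-27\right)^{2} + \left(-22\right)^{2}}\right) + 3 \left(-9\right) = 1072 \left(-517 - \sqrt{729 + 484}\right) - 27 = 1072 \left(-517 - \sqrt{1213}\right) - 27 = \left(-554224 - 1072 \sqrt{1213}\right) - 27 = -554251 - 1072 \sqrt{1213}$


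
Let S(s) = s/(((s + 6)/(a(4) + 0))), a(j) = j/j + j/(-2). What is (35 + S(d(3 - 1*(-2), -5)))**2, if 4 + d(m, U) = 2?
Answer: 5041/4 ≈ 1260.3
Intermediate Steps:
d(m, U) = -2 (d(m, U) = -4 + 2 = -2)
a(j) = 1 - j/2 (a(j) = 1 + j*(-1/2) = 1 - j/2)
S(s) = s/(-6 - s) (S(s) = s/(((s + 6)/((1 - 1/2*4) + 0))) = s/(((6 + s)/((1 - 2) + 0))) = s/(((6 + s)/(-1 + 0))) = s/(((6 + s)/(-1))) = s/(((6 + s)*(-1))) = s/(-6 - s))
(35 + S(d(3 - 1*(-2), -5)))**2 = (35 - 1*(-2)/(6 - 2))**2 = (35 - 1*(-2)/4)**2 = (35 - 1*(-2)*1/4)**2 = (35 + 1/2)**2 = (71/2)**2 = 5041/4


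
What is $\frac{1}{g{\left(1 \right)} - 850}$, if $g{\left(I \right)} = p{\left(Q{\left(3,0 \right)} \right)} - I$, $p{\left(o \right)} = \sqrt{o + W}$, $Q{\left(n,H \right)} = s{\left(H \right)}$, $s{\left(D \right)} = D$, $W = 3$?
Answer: $- \frac{851}{724198} - \frac{\sqrt{3}}{724198} \approx -0.0011775$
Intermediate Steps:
$Q{\left(n,H \right)} = H$
$p{\left(o \right)} = \sqrt{3 + o}$ ($p{\left(o \right)} = \sqrt{o + 3} = \sqrt{3 + o}$)
$g{\left(I \right)} = \sqrt{3} - I$ ($g{\left(I \right)} = \sqrt{3 + 0} - I = \sqrt{3} - I$)
$\frac{1}{g{\left(1 \right)} - 850} = \frac{1}{\left(\sqrt{3} - 1\right) - 850} = \frac{1}{\left(-1 + \sqrt{3}\right) - 850} = \frac{1}{-851 + \sqrt{3}}$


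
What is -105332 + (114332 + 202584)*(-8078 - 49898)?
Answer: -18373627348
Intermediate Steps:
-105332 + (114332 + 202584)*(-8078 - 49898) = -105332 + 316916*(-57976) = -105332 - 18373522016 = -18373627348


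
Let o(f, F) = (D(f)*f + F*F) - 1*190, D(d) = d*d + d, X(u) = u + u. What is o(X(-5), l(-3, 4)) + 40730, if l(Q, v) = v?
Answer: 39656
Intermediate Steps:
X(u) = 2*u
D(d) = d + d² (D(d) = d² + d = d + d²)
o(f, F) = -190 + F² + f²*(1 + f) (o(f, F) = ((f*(1 + f))*f + F*F) - 1*190 = (f²*(1 + f) + F²) - 190 = (F² + f²*(1 + f)) - 190 = -190 + F² + f²*(1 + f))
o(X(-5), l(-3, 4)) + 40730 = (-190 + 4² + (2*(-5))²*(1 + 2*(-5))) + 40730 = (-190 + 16 + (-10)²*(1 - 10)) + 40730 = (-190 + 16 + 100*(-9)) + 40730 = (-190 + 16 - 900) + 40730 = -1074 + 40730 = 39656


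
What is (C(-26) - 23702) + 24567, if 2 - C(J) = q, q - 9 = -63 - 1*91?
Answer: 1012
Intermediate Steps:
q = -145 (q = 9 + (-63 - 1*91) = 9 + (-63 - 91) = 9 - 154 = -145)
C(J) = 147 (C(J) = 2 - 1*(-145) = 2 + 145 = 147)
(C(-26) - 23702) + 24567 = (147 - 23702) + 24567 = -23555 + 24567 = 1012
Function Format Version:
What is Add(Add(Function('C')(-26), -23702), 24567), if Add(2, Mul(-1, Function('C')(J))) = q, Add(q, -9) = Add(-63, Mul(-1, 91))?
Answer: 1012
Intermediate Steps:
q = -145 (q = Add(9, Add(-63, Mul(-1, 91))) = Add(9, Add(-63, -91)) = Add(9, -154) = -145)
Function('C')(J) = 147 (Function('C')(J) = Add(2, Mul(-1, -145)) = Add(2, 145) = 147)
Add(Add(Function('C')(-26), -23702), 24567) = Add(Add(147, -23702), 24567) = Add(-23555, 24567) = 1012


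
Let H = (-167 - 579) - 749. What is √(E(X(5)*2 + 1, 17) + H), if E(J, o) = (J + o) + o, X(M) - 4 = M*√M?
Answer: √(-1452 + 10*√5) ≈ 37.811*I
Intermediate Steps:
X(M) = 4 + M^(3/2) (X(M) = 4 + M*√M = 4 + M^(3/2))
E(J, o) = J + 2*o
H = -1495 (H = -746 - 749 = -1495)
√(E(X(5)*2 + 1, 17) + H) = √((((4 + 5^(3/2))*2 + 1) + 2*17) - 1495) = √((((4 + 5*√5)*2 + 1) + 34) - 1495) = √((((8 + 10*√5) + 1) + 34) - 1495) = √(((9 + 10*√5) + 34) - 1495) = √((43 + 10*√5) - 1495) = √(-1452 + 10*√5)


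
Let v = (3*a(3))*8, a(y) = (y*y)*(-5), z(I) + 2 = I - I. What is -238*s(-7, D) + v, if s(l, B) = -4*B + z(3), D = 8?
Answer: 7012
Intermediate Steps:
z(I) = -2 (z(I) = -2 + (I - I) = -2 + 0 = -2)
a(y) = -5*y**2 (a(y) = y**2*(-5) = -5*y**2)
s(l, B) = -2 - 4*B (s(l, B) = -4*B - 2 = -2 - 4*B)
v = -1080 (v = (3*(-5*3**2))*8 = (3*(-5*9))*8 = (3*(-45))*8 = -135*8 = -1080)
-238*s(-7, D) + v = -238*(-2 - 4*8) - 1080 = -238*(-2 - 32) - 1080 = -238*(-34) - 1080 = 8092 - 1080 = 7012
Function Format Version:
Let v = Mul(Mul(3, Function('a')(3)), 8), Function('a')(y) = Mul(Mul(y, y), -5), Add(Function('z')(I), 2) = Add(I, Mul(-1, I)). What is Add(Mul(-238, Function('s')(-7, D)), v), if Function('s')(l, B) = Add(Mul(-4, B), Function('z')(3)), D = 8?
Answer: 7012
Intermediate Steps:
Function('z')(I) = -2 (Function('z')(I) = Add(-2, Add(I, Mul(-1, I))) = Add(-2, 0) = -2)
Function('a')(y) = Mul(-5, Pow(y, 2)) (Function('a')(y) = Mul(Pow(y, 2), -5) = Mul(-5, Pow(y, 2)))
Function('s')(l, B) = Add(-2, Mul(-4, B)) (Function('s')(l, B) = Add(Mul(-4, B), -2) = Add(-2, Mul(-4, B)))
v = -1080 (v = Mul(Mul(3, Mul(-5, Pow(3, 2))), 8) = Mul(Mul(3, Mul(-5, 9)), 8) = Mul(Mul(3, -45), 8) = Mul(-135, 8) = -1080)
Add(Mul(-238, Function('s')(-7, D)), v) = Add(Mul(-238, Add(-2, Mul(-4, 8))), -1080) = Add(Mul(-238, Add(-2, -32)), -1080) = Add(Mul(-238, -34), -1080) = Add(8092, -1080) = 7012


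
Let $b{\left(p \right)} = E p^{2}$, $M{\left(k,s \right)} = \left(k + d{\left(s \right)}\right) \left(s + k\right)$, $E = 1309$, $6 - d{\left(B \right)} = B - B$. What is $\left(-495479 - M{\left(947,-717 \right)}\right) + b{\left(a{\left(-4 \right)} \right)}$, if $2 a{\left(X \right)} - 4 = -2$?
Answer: $-713360$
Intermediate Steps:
$d{\left(B \right)} = 6$ ($d{\left(B \right)} = 6 - \left(B - B\right) = 6 - 0 = 6 + 0 = 6$)
$a{\left(X \right)} = 1$ ($a{\left(X \right)} = 2 + \frac{1}{2} \left(-2\right) = 2 - 1 = 1$)
$M{\left(k,s \right)} = \left(6 + k\right) \left(k + s\right)$ ($M{\left(k,s \right)} = \left(k + 6\right) \left(s + k\right) = \left(6 + k\right) \left(k + s\right)$)
$b{\left(p \right)} = 1309 p^{2}$
$\left(-495479 - M{\left(947,-717 \right)}\right) + b{\left(a{\left(-4 \right)} \right)} = \left(-495479 - \left(947^{2} + 6 \cdot 947 + 6 \left(-717\right) + 947 \left(-717\right)\right)\right) + 1309 \cdot 1^{2} = \left(-495479 - \left(896809 + 5682 - 4302 - 678999\right)\right) + 1309 \cdot 1 = \left(-495479 - 219190\right) + 1309 = -714669 + 1309 = -713360$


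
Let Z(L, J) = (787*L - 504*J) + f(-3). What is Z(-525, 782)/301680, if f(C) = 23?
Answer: -10091/3771 ≈ -2.6759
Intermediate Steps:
Z(L, J) = 23 - 504*J + 787*L (Z(L, J) = (787*L - 504*J) + 23 = (-504*J + 787*L) + 23 = 23 - 504*J + 787*L)
Z(-525, 782)/301680 = (23 - 504*782 + 787*(-525))/301680 = (23 - 394128 - 413175)*(1/301680) = -807280*1/301680 = -10091/3771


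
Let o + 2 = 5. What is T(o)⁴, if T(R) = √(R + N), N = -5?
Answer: 4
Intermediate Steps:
o = 3 (o = -2 + 5 = 3)
T(R) = √(-5 + R) (T(R) = √(R - 5) = √(-5 + R))
T(o)⁴ = (√(-5 + 3))⁴ = (√(-2))⁴ = (I*√2)⁴ = 4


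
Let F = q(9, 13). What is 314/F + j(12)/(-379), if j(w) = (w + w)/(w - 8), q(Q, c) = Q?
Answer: 118952/3411 ≈ 34.873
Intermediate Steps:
F = 9
j(w) = 2*w/(-8 + w) (j(w) = (2*w)/(-8 + w) = 2*w/(-8 + w))
314/F + j(12)/(-379) = 314/9 + (2*12/(-8 + 12))/(-379) = 314*(⅑) + (2*12/4)*(-1/379) = 314/9 + (2*12*(¼))*(-1/379) = 314/9 + 6*(-1/379) = 314/9 - 6/379 = 118952/3411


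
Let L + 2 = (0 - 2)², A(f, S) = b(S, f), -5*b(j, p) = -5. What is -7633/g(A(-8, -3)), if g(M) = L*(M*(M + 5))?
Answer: -7633/12 ≈ -636.08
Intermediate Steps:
b(j, p) = 1 (b(j, p) = -⅕*(-5) = 1)
A(f, S) = 1
L = 2 (L = -2 + (0 - 2)² = -2 + (-2)² = -2 + 4 = 2)
g(M) = 2*M*(5 + M) (g(M) = 2*(M*(M + 5)) = 2*(M*(5 + M)) = 2*M*(5 + M))
-7633/g(A(-8, -3)) = -7633*1/(2*(5 + 1)) = -7633/(2*1*6) = -7633/12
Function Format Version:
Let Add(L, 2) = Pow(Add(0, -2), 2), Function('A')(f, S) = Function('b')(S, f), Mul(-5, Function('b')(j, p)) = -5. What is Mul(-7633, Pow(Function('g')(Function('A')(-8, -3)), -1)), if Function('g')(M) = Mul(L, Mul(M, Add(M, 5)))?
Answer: Rational(-7633, 12) ≈ -636.08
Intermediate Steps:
Function('b')(j, p) = 1 (Function('b')(j, p) = Mul(Rational(-1, 5), -5) = 1)
Function('A')(f, S) = 1
L = 2 (L = Add(-2, Pow(Add(0, -2), 2)) = Add(-2, Pow(-2, 2)) = Add(-2, 4) = 2)
Function('g')(M) = Mul(2, M, Add(5, M)) (Function('g')(M) = Mul(2, Mul(M, Add(M, 5))) = Mul(2, Mul(M, Add(5, M))) = Mul(2, M, Add(5, M)))
Mul(-7633, Pow(Function('g')(Function('A')(-8, -3)), -1)) = Mul(-7633, Pow(Mul(2, 1, Add(5, 1)), -1)) = Mul(-7633, Pow(Mul(2, 1, 6), -1)) = Mul(-7633, Pow(12, -1)) = Mul(-7633, Rational(1, 12)) = Rational(-7633, 12)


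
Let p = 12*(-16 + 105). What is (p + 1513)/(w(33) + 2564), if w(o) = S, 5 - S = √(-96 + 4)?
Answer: 6630589/6599853 + 5162*I*√23/6599853 ≈ 1.0047 + 0.003751*I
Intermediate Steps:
S = 5 - 2*I*√23 (S = 5 - √(-96 + 4) = 5 - √(-92) = 5 - 2*I*√23 ≈ 5.0 - 9.5917*I)
w(o) = 5 - 2*I*√23
p = 1068 (p = 12*89 = 1068)
(p + 1513)/(w(33) + 2564) = (1068 + 1513)/((5 - 2*I*√23) + 2564) = 2581/(2569 - 2*I*√23)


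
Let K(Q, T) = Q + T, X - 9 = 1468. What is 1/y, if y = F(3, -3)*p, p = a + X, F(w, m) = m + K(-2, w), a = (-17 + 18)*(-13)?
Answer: -1/2928 ≈ -0.00034153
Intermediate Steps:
X = 1477 (X = 9 + 1468 = 1477)
a = -13 (a = 1*(-13) = -13)
F(w, m) = -2 + m + w (F(w, m) = m + (-2 + w) = -2 + m + w)
p = 1464 (p = -13 + 1477 = 1464)
y = -2928 (y = (-2 - 3 + 3)*1464 = -2*1464 = -2928)
1/y = 1/(-2928) = -1/2928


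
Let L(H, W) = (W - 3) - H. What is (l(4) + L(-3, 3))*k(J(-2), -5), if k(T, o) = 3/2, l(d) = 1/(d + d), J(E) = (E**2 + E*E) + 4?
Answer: 75/16 ≈ 4.6875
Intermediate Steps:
L(H, W) = -3 + W - H (L(H, W) = (-3 + W) - H = -3 + W - H)
J(E) = 4 + 2*E**2 (J(E) = (E**2 + E**2) + 4 = 2*E**2 + 4 = 4 + 2*E**2)
l(d) = 1/(2*d)
k(T, o) = 3/2 (k(T, o) = 3*(1/2) = 3/2)
(l(4) + L(-3, 3))*k(J(-2), -5) = ((1/2)/4 + (-3 + 3 - 1*(-3)))*(3/2) = ((1/2)*(1/4) + (-3 + 3 + 3))*(3/2) = (1/8 + 3)*(3/2) = (25/8)*(3/2) = 75/16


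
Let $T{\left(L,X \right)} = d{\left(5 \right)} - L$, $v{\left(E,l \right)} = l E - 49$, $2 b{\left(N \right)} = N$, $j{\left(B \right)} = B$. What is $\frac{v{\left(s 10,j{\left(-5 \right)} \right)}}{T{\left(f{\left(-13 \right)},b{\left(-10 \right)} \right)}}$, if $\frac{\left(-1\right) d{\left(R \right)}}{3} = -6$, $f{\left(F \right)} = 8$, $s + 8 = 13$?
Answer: $- \frac{299}{10} \approx -29.9$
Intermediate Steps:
$s = 5$ ($s = -8 + 13 = 5$)
$d{\left(R \right)} = 18$ ($d{\left(R \right)} = \left(-3\right) \left(-6\right) = 18$)
$b{\left(N \right)} = \frac{N}{2}$
$v{\left(E,l \right)} = -49 + E l$ ($v{\left(E,l \right)} = E l - 49 = -49 + E l$)
$T{\left(L,X \right)} = 18 - L$
$\frac{v{\left(s 10,j{\left(-5 \right)} \right)}}{T{\left(f{\left(-13 \right)},b{\left(-10 \right)} \right)}} = \frac{-49 + 5 \cdot 10 \left(-5\right)}{18 - 8} = \frac{-49 + 50 \left(-5\right)}{18 - 8} = \frac{-49 - 250}{10} = \left(-299\right) \frac{1}{10} = - \frac{299}{10}$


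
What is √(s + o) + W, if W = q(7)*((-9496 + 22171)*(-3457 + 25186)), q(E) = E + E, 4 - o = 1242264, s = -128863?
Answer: 3855811050 + 3*I*√152347 ≈ 3.8558e+9 + 1170.9*I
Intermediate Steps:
o = -1242260 (o = 4 - 1*1242264 = 4 - 1242264 = -1242260)
q(E) = 2*E
W = 3855811050 (W = (2*7)*((-9496 + 22171)*(-3457 + 25186)) = 14*(12675*21729) = 14*275415075 = 3855811050)
√(s + o) + W = √(-128863 - 1242260) + 3855811050 = √(-1371123) + 3855811050 = 3*I*√152347 + 3855811050 = 3855811050 + 3*I*√152347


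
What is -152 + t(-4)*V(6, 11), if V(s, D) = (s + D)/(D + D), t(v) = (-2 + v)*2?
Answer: -1774/11 ≈ -161.27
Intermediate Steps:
t(v) = -4 + 2*v
V(s, D) = (D + s)/(2*D) (V(s, D) = (D + s)/((2*D)) = (D + s)*(1/(2*D)) = (D + s)/(2*D))
-152 + t(-4)*V(6, 11) = -152 + (-4 + 2*(-4))*((½)*(11 + 6)/11) = -152 + (-4 - 8)*((½)*(1/11)*17) = -152 - 12*17/22 = -152 - 102/11 = -1774/11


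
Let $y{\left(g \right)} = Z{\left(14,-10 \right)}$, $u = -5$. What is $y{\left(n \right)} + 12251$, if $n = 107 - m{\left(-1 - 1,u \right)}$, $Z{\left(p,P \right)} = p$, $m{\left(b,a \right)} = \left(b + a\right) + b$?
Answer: $12265$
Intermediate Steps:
$m{\left(b,a \right)} = a + 2 b$ ($m{\left(b,a \right)} = \left(a + b\right) + b = a + 2 b$)
$n = 116$ ($n = 107 - \left(-5 + 2 \left(-1 - 1\right)\right) = 107 - \left(-5 + 2 \left(-2\right)\right) = 107 - \left(-5 - 4\right) = 107 - -9 = 107 + 9 = 116$)
$y{\left(g \right)} = 14$
$y{\left(n \right)} + 12251 = 14 + 12251 = 12265$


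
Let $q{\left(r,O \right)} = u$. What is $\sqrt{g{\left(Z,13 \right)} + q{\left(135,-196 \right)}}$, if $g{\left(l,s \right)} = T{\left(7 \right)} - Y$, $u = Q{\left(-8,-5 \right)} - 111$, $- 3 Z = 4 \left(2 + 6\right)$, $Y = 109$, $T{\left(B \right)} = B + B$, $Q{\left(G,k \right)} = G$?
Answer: $i \sqrt{214} \approx 14.629 i$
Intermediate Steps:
$T{\left(B \right)} = 2 B$
$Z = - \frac{32}{3}$ ($Z = - \frac{4 \left(2 + 6\right)}{3} = - \frac{4 \cdot 8}{3} = \left(- \frac{1}{3}\right) 32 = - \frac{32}{3} \approx -10.667$)
$u = -119$ ($u = -8 - 111 = -119$)
$g{\left(l,s \right)} = -95$ ($g{\left(l,s \right)} = 2 \cdot 7 - 109 = 14 - 109 = -95$)
$q{\left(r,O \right)} = -119$
$\sqrt{g{\left(Z,13 \right)} + q{\left(135,-196 \right)}} = \sqrt{-95 - 119} = \sqrt{-214} = i \sqrt{214}$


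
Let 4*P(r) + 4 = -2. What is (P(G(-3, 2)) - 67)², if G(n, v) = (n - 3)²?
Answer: 18769/4 ≈ 4692.3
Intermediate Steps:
G(n, v) = (-3 + n)²
P(r) = -3/2 (P(r) = -1 + (¼)*(-2) = -1 - ½ = -3/2)
(P(G(-3, 2)) - 67)² = (-3/2 - 67)² = (-137/2)² = 18769/4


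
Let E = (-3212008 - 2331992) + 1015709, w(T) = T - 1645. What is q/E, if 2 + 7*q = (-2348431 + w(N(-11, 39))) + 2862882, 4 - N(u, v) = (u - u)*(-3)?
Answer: -512808/31698037 ≈ -0.016178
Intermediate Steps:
N(u, v) = 4 (N(u, v) = 4 - (u - u)*(-3) = 4 - 0*(-3) = 4 - 1*0 = 4 + 0 = 4)
w(T) = -1645 + T
q = 512808/7 (q = -2/7 + ((-2348431 + (-1645 + 4)) + 2862882)/7 = -2/7 + ((-2348431 - 1641) + 2862882)/7 = -2/7 + (-2350072 + 2862882)/7 = -2/7 + (⅐)*512810 = -2/7 + 512810/7 = 512808/7 ≈ 73258.)
E = -4528291 (E = -5544000 + 1015709 = -4528291)
q/E = (512808/7)/(-4528291) = (512808/7)*(-1/4528291) = -512808/31698037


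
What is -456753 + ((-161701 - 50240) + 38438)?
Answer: -630256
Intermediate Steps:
-456753 + ((-161701 - 50240) + 38438) = -456753 + (-211941 + 38438) = -456753 - 173503 = -630256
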